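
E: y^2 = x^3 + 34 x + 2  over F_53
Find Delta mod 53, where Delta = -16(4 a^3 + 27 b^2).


4 a^3 + 27 b^2 = 4*34^3 + 27*2^2 = 157216 + 108 = 157324
Delta = -16 * (157324) = -2517184
Delta mod 53 = 51

Delta = 51 (mod 53)


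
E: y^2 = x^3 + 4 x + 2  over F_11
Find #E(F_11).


For each x in F_11, count y with y^2 = x^3 + 4 x + 2 mod 11:
  x = 4: RHS = 5, y in [4, 7]  -> 2 point(s)
  x = 5: RHS = 4, y in [2, 9]  -> 2 point(s)
  x = 6: RHS = 0, y in [0]  -> 1 point(s)
Affine points: 5. Add the point at infinity: total = 6.

#E(F_11) = 6


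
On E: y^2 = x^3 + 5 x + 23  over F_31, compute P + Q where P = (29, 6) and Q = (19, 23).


P != Q, so use the chord formula.
s = (y2 - y1) / (x2 - x1) = (17) / (21) mod 31 = 20
x3 = s^2 - x1 - x2 mod 31 = 20^2 - 29 - 19 = 11
y3 = s (x1 - x3) - y1 mod 31 = 20 * (29 - 11) - 6 = 13

P + Q = (11, 13)


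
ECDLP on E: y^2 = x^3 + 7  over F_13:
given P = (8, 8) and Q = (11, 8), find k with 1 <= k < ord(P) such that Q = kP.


Enumerate multiples of P until we hit Q = (11, 8):
  1P = (8, 8)
  2P = (11, 8)
Match found at i = 2.

k = 2


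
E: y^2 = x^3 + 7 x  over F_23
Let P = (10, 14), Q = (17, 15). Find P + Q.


P != Q, so use the chord formula.
s = (y2 - y1) / (x2 - x1) = (1) / (7) mod 23 = 10
x3 = s^2 - x1 - x2 mod 23 = 10^2 - 10 - 17 = 4
y3 = s (x1 - x3) - y1 mod 23 = 10 * (10 - 4) - 14 = 0

P + Q = (4, 0)


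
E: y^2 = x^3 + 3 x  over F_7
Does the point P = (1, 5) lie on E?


Check whether y^2 = x^3 + 3 x + 0 (mod 7) for (x, y) = (1, 5).
LHS: y^2 = 5^2 mod 7 = 4
RHS: x^3 + 3 x + 0 = 1^3 + 3*1 + 0 mod 7 = 4
LHS = RHS

Yes, on the curve


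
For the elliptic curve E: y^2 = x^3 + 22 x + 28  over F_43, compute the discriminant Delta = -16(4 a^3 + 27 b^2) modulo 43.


4 a^3 + 27 b^2 = 4*22^3 + 27*28^2 = 42592 + 21168 = 63760
Delta = -16 * (63760) = -1020160
Delta mod 43 = 15

Delta = 15 (mod 43)


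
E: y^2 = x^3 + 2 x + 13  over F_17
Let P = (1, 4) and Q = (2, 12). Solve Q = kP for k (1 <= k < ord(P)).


Enumerate multiples of P until we hit Q = (2, 12):
  1P = (1, 4)
  2P = (13, 14)
  3P = (7, 8)
  4P = (0, 8)
  5P = (15, 1)
  6P = (2, 12)
Match found at i = 6.

k = 6


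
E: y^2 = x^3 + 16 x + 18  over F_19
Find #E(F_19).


For each x in F_19, count y with y^2 = x^3 + 16 x + 18 mod 19:
  x = 1: RHS = 16, y in [4, 15]  -> 2 point(s)
  x = 2: RHS = 1, y in [1, 18]  -> 2 point(s)
  x = 3: RHS = 17, y in [6, 13]  -> 2 point(s)
  x = 6: RHS = 7, y in [8, 11]  -> 2 point(s)
  x = 7: RHS = 17, y in [6, 13]  -> 2 point(s)
  x = 9: RHS = 17, y in [6, 13]  -> 2 point(s)
  x = 10: RHS = 0, y in [0]  -> 1 point(s)
  x = 11: RHS = 5, y in [9, 10]  -> 2 point(s)
  x = 12: RHS = 0, y in [0]  -> 1 point(s)
  x = 15: RHS = 4, y in [2, 17]  -> 2 point(s)
  x = 16: RHS = 0, y in [0]  -> 1 point(s)
  x = 17: RHS = 16, y in [4, 15]  -> 2 point(s)
  x = 18: RHS = 1, y in [1, 18]  -> 2 point(s)
Affine points: 23. Add the point at infinity: total = 24.

#E(F_19) = 24


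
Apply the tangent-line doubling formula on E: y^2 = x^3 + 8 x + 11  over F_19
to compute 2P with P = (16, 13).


Doubling: s = (3 x1^2 + a) / (2 y1)
s = (3*16^2 + 8) / (2*13) mod 19 = 5
x3 = s^2 - 2 x1 mod 19 = 5^2 - 2*16 = 12
y3 = s (x1 - x3) - y1 mod 19 = 5 * (16 - 12) - 13 = 7

2P = (12, 7)


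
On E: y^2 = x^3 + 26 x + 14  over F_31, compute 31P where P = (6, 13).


k = 31 = 11111_2 (binary, LSB first: 11111)
Double-and-add from P = (6, 13):
  bit 0 = 1: acc = O + (6, 13) = (6, 13)
  bit 1 = 1: acc = (6, 13) + (23, 21) = (27, 30)
  bit 2 = 1: acc = (27, 30) + (26, 21) = (28, 23)
  bit 3 = 1: acc = (28, 23) + (30, 24) = (12, 16)
  bit 4 = 1: acc = (12, 16) + (21, 26) = (0, 18)

31P = (0, 18)


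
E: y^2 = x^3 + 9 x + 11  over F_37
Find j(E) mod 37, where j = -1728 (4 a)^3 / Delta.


Delta = -16(4 a^3 + 27 b^2) mod 37 = 10
-1728 * (4 a)^3 = -1728 * (4*9)^3 mod 37 = 26
j = 26 * 10^(-1) mod 37 = 10

j = 10 (mod 37)


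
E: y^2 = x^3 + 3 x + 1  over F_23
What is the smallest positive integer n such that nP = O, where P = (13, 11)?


Compute successive multiples of P until we hit O:
  1P = (13, 11)
  2P = (13, 12)
  3P = O

ord(P) = 3


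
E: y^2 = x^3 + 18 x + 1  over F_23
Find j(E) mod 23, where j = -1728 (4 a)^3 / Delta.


Delta = -16(4 a^3 + 27 b^2) mod 23 = 1
-1728 * (4 a)^3 = -1728 * (4*18)^3 mod 23 = 11
j = 11 * 1^(-1) mod 23 = 11

j = 11 (mod 23)


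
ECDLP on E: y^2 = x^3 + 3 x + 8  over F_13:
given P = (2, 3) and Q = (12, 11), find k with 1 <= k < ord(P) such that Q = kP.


Enumerate multiples of P until we hit Q = (12, 11):
  1P = (2, 3)
  2P = (12, 11)
Match found at i = 2.

k = 2


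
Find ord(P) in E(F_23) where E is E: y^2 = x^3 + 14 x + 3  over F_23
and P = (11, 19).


Compute successive multiples of P until we hit O:
  1P = (11, 19)
  2P = (17, 5)
  3P = (3, 16)
  4P = (21, 6)
  5P = (15, 0)
  6P = (21, 17)
  7P = (3, 7)
  8P = (17, 18)
  ... (continuing to 10P)
  10P = O

ord(P) = 10


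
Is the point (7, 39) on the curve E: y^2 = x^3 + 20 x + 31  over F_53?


Check whether y^2 = x^3 + 20 x + 31 (mod 53) for (x, y) = (7, 39).
LHS: y^2 = 39^2 mod 53 = 37
RHS: x^3 + 20 x + 31 = 7^3 + 20*7 + 31 mod 53 = 37
LHS = RHS

Yes, on the curve


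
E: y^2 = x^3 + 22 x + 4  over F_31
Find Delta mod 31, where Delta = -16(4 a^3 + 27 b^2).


4 a^3 + 27 b^2 = 4*22^3 + 27*4^2 = 42592 + 432 = 43024
Delta = -16 * (43024) = -688384
Delta mod 31 = 2

Delta = 2 (mod 31)


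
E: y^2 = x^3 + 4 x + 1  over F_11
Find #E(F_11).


For each x in F_11, count y with y^2 = x^3 + 4 x + 1 mod 11:
  x = 0: RHS = 1, y in [1, 10]  -> 2 point(s)
  x = 4: RHS = 4, y in [2, 9]  -> 2 point(s)
  x = 5: RHS = 3, y in [5, 6]  -> 2 point(s)
  x = 7: RHS = 9, y in [3, 8]  -> 2 point(s)
Affine points: 8. Add the point at infinity: total = 9.

#E(F_11) = 9


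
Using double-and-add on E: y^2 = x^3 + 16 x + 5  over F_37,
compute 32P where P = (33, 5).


k = 32 = 100000_2 (binary, LSB first: 000001)
Double-and-add from P = (33, 5):
  bit 0 = 0: acc unchanged = O
  bit 1 = 0: acc unchanged = O
  bit 2 = 0: acc unchanged = O
  bit 3 = 0: acc unchanged = O
  bit 4 = 0: acc unchanged = O
  bit 5 = 1: acc = O + (9, 29) = (9, 29)

32P = (9, 29)


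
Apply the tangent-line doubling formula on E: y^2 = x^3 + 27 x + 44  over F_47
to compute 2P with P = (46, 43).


Doubling: s = (3 x1^2 + a) / (2 y1)
s = (3*46^2 + 27) / (2*43) mod 47 = 8
x3 = s^2 - 2 x1 mod 47 = 8^2 - 2*46 = 19
y3 = s (x1 - x3) - y1 mod 47 = 8 * (46 - 19) - 43 = 32

2P = (19, 32)


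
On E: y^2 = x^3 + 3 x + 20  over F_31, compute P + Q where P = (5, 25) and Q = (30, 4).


P != Q, so use the chord formula.
s = (y2 - y1) / (x2 - x1) = (10) / (25) mod 31 = 19
x3 = s^2 - x1 - x2 mod 31 = 19^2 - 5 - 30 = 16
y3 = s (x1 - x3) - y1 mod 31 = 19 * (5 - 16) - 25 = 14

P + Q = (16, 14)


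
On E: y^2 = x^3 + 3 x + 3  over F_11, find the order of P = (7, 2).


Compute successive multiples of P until we hit O:
  1P = (7, 2)
  2P = (9, 0)
  3P = (7, 9)
  4P = O

ord(P) = 4


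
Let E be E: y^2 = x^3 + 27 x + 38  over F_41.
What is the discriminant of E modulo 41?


4 a^3 + 27 b^2 = 4*27^3 + 27*38^2 = 78732 + 38988 = 117720
Delta = -16 * (117720) = -1883520
Delta mod 41 = 20

Delta = 20 (mod 41)


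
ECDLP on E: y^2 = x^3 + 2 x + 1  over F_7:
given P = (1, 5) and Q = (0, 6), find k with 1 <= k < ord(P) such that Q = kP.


Enumerate multiples of P until we hit Q = (0, 6):
  1P = (1, 5)
  2P = (0, 6)
Match found at i = 2.

k = 2


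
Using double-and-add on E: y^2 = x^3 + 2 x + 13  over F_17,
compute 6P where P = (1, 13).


k = 6 = 110_2 (binary, LSB first: 011)
Double-and-add from P = (1, 13):
  bit 0 = 0: acc unchanged = O
  bit 1 = 1: acc = O + (13, 3) = (13, 3)
  bit 2 = 1: acc = (13, 3) + (0, 9) = (2, 5)

6P = (2, 5)


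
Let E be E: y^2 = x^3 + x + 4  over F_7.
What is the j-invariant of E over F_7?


Delta = -16(4 a^3 + 27 b^2) mod 7 = 3
-1728 * (4 a)^3 = -1728 * (4*1)^3 mod 7 = 1
j = 1 * 3^(-1) mod 7 = 5

j = 5 (mod 7)


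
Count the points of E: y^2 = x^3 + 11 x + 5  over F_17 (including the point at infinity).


For each x in F_17, count y with y^2 = x^3 + 11 x + 5 mod 17:
  x = 1: RHS = 0, y in [0]  -> 1 point(s)
  x = 2: RHS = 1, y in [1, 16]  -> 2 point(s)
  x = 5: RHS = 15, y in [7, 10]  -> 2 point(s)
  x = 6: RHS = 15, y in [7, 10]  -> 2 point(s)
  x = 7: RHS = 0, y in [0]  -> 1 point(s)
  x = 9: RHS = 0, y in [0]  -> 1 point(s)
  x = 13: RHS = 16, y in [4, 13]  -> 2 point(s)
  x = 14: RHS = 13, y in [8, 9]  -> 2 point(s)
  x = 15: RHS = 9, y in [3, 14]  -> 2 point(s)
Affine points: 15. Add the point at infinity: total = 16.

#E(F_17) = 16


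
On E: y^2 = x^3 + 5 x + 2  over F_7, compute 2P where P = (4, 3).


Doubling: s = (3 x1^2 + a) / (2 y1)
s = (3*4^2 + 5) / (2*3) mod 7 = 3
x3 = s^2 - 2 x1 mod 7 = 3^2 - 2*4 = 1
y3 = s (x1 - x3) - y1 mod 7 = 3 * (4 - 1) - 3 = 6

2P = (1, 6)


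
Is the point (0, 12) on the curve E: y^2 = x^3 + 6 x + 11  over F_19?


Check whether y^2 = x^3 + 6 x + 11 (mod 19) for (x, y) = (0, 12).
LHS: y^2 = 12^2 mod 19 = 11
RHS: x^3 + 6 x + 11 = 0^3 + 6*0 + 11 mod 19 = 11
LHS = RHS

Yes, on the curve


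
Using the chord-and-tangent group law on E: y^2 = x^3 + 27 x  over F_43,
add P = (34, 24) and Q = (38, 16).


P != Q, so use the chord formula.
s = (y2 - y1) / (x2 - x1) = (35) / (4) mod 43 = 41
x3 = s^2 - x1 - x2 mod 43 = 41^2 - 34 - 38 = 18
y3 = s (x1 - x3) - y1 mod 43 = 41 * (34 - 18) - 24 = 30

P + Q = (18, 30)


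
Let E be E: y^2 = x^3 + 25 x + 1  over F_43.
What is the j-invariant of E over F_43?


Delta = -16(4 a^3 + 27 b^2) mod 43 = 6
-1728 * (4 a)^3 = -1728 * (4*25)^3 mod 43 = 21
j = 21 * 6^(-1) mod 43 = 25

j = 25 (mod 43)


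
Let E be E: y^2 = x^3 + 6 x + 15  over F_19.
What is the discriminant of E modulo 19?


4 a^3 + 27 b^2 = 4*6^3 + 27*15^2 = 864 + 6075 = 6939
Delta = -16 * (6939) = -111024
Delta mod 19 = 12

Delta = 12 (mod 19)


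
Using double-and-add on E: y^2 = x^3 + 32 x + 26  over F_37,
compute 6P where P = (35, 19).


k = 6 = 110_2 (binary, LSB first: 011)
Double-and-add from P = (35, 19):
  bit 0 = 0: acc unchanged = O
  bit 1 = 1: acc = O + (16, 3) = (16, 3)
  bit 2 = 1: acc = (16, 3) + (31, 32) = (36, 20)

6P = (36, 20)


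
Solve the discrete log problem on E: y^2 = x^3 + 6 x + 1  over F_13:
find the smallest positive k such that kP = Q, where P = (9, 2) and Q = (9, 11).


Enumerate multiples of P until we hit Q = (9, 11):
  1P = (9, 2)
  2P = (5, 0)
  3P = (9, 11)
Match found at i = 3.

k = 3


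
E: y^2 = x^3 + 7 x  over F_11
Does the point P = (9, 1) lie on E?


Check whether y^2 = x^3 + 7 x + 0 (mod 11) for (x, y) = (9, 1).
LHS: y^2 = 1^2 mod 11 = 1
RHS: x^3 + 7 x + 0 = 9^3 + 7*9 + 0 mod 11 = 0
LHS != RHS

No, not on the curve


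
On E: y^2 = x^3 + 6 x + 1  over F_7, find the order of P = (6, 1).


Compute successive multiples of P until we hit O:
  1P = (6, 1)
  2P = (3, 2)
  3P = (2, 0)
  4P = (3, 5)
  5P = (6, 6)
  6P = O

ord(P) = 6


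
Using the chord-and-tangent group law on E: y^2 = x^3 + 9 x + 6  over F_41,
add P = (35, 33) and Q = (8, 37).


P != Q, so use the chord formula.
s = (y2 - y1) / (x2 - x1) = (4) / (14) mod 41 = 12
x3 = s^2 - x1 - x2 mod 41 = 12^2 - 35 - 8 = 19
y3 = s (x1 - x3) - y1 mod 41 = 12 * (35 - 19) - 33 = 36

P + Q = (19, 36)


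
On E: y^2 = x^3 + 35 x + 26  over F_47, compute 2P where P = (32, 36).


Doubling: s = (3 x1^2 + a) / (2 y1)
s = (3*32^2 + 35) / (2*36) mod 47 = 19
x3 = s^2 - 2 x1 mod 47 = 19^2 - 2*32 = 15
y3 = s (x1 - x3) - y1 mod 47 = 19 * (32 - 15) - 36 = 5

2P = (15, 5)


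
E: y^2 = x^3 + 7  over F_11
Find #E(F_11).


For each x in F_11, count y with y^2 = x^3 + 0 x + 7 mod 11:
  x = 2: RHS = 4, y in [2, 9]  -> 2 point(s)
  x = 3: RHS = 1, y in [1, 10]  -> 2 point(s)
  x = 4: RHS = 5, y in [4, 7]  -> 2 point(s)
  x = 5: RHS = 0, y in [0]  -> 1 point(s)
  x = 6: RHS = 3, y in [5, 6]  -> 2 point(s)
  x = 7: RHS = 9, y in [3, 8]  -> 2 point(s)
Affine points: 11. Add the point at infinity: total = 12.

#E(F_11) = 12


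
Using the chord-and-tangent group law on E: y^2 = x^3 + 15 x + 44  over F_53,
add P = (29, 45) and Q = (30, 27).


P != Q, so use the chord formula.
s = (y2 - y1) / (x2 - x1) = (35) / (1) mod 53 = 35
x3 = s^2 - x1 - x2 mod 53 = 35^2 - 29 - 30 = 0
y3 = s (x1 - x3) - y1 mod 53 = 35 * (29 - 0) - 45 = 16

P + Q = (0, 16)


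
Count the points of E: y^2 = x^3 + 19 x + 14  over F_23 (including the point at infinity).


For each x in F_23, count y with y^2 = x^3 + 19 x + 14 mod 23:
  x = 3: RHS = 6, y in [11, 12]  -> 2 point(s)
  x = 4: RHS = 16, y in [4, 19]  -> 2 point(s)
  x = 5: RHS = 4, y in [2, 21]  -> 2 point(s)
  x = 10: RHS = 8, y in [10, 13]  -> 2 point(s)
  x = 11: RHS = 13, y in [6, 17]  -> 2 point(s)
  x = 17: RHS = 6, y in [11, 12]  -> 2 point(s)
  x = 18: RHS = 1, y in [1, 22]  -> 2 point(s)
  x = 19: RHS = 12, y in [9, 14]  -> 2 point(s)
Affine points: 16. Add the point at infinity: total = 17.

#E(F_23) = 17


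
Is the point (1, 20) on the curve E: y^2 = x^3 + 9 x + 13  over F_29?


Check whether y^2 = x^3 + 9 x + 13 (mod 29) for (x, y) = (1, 20).
LHS: y^2 = 20^2 mod 29 = 23
RHS: x^3 + 9 x + 13 = 1^3 + 9*1 + 13 mod 29 = 23
LHS = RHS

Yes, on the curve


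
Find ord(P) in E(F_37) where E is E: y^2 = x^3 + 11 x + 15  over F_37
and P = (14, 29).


Compute successive multiples of P until we hit O:
  1P = (14, 29)
  2P = (5, 11)
  3P = (22, 29)
  4P = (1, 8)
  5P = (6, 1)
  6P = (20, 24)
  7P = (15, 15)
  8P = (19, 4)
  ... (continuing to 35P)
  35P = O

ord(P) = 35


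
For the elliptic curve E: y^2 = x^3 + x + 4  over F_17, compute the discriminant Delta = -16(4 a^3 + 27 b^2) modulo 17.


4 a^3 + 27 b^2 = 4*1^3 + 27*4^2 = 4 + 432 = 436
Delta = -16 * (436) = -6976
Delta mod 17 = 11

Delta = 11 (mod 17)


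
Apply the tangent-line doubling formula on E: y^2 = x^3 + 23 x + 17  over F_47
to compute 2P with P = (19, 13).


Doubling: s = (3 x1^2 + a) / (2 y1)
s = (3*19^2 + 23) / (2*13) mod 47 = 10
x3 = s^2 - 2 x1 mod 47 = 10^2 - 2*19 = 15
y3 = s (x1 - x3) - y1 mod 47 = 10 * (19 - 15) - 13 = 27

2P = (15, 27)


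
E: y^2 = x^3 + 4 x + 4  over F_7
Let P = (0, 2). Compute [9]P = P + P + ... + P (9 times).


k = 9 = 1001_2 (binary, LSB first: 1001)
Double-and-add from P = (0, 2):
  bit 0 = 1: acc = O + (0, 2) = (0, 2)
  bit 1 = 0: acc unchanged = (0, 2)
  bit 2 = 0: acc unchanged = (0, 2)
  bit 3 = 1: acc = (0, 2) + (1, 3) = (0, 5)

9P = (0, 5)


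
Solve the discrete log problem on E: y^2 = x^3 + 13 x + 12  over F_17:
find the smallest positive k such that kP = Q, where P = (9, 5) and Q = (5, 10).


Enumerate multiples of P until we hit Q = (5, 10):
  1P = (9, 5)
  2P = (7, 2)
  3P = (16, 10)
  4P = (5, 10)
Match found at i = 4.

k = 4


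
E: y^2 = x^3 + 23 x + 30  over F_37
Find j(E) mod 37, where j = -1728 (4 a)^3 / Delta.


Delta = -16(4 a^3 + 27 b^2) mod 37 = 10
-1728 * (4 a)^3 = -1728 * (4*23)^3 mod 37 = 31
j = 31 * 10^(-1) mod 37 = 29

j = 29 (mod 37)


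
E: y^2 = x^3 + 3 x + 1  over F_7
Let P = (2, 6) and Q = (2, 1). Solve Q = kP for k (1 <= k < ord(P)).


Enumerate multiples of P until we hit Q = (2, 1):
  1P = (2, 6)
  2P = (5, 6)
  3P = (0, 1)
  4P = (6, 5)
  5P = (3, 3)
  6P = (4, 0)
  7P = (3, 4)
  8P = (6, 2)
  9P = (0, 6)
  10P = (5, 1)
  11P = (2, 1)
Match found at i = 11.

k = 11


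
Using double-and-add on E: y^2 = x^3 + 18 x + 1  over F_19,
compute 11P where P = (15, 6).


k = 11 = 1011_2 (binary, LSB first: 1101)
Double-and-add from P = (15, 6):
  bit 0 = 1: acc = O + (15, 6) = (15, 6)
  bit 1 = 1: acc = (15, 6) + (5, 11) = (4, 17)
  bit 2 = 0: acc unchanged = (4, 17)
  bit 3 = 1: acc = (4, 17) + (18, 18) = (13, 0)

11P = (13, 0)


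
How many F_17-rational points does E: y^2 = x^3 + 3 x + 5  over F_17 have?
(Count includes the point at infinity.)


For each x in F_17, count y with y^2 = x^3 + 3 x + 5 mod 17:
  x = 1: RHS = 9, y in [3, 14]  -> 2 point(s)
  x = 2: RHS = 2, y in [6, 11]  -> 2 point(s)
  x = 4: RHS = 13, y in [8, 9]  -> 2 point(s)
  x = 5: RHS = 9, y in [3, 14]  -> 2 point(s)
  x = 6: RHS = 1, y in [1, 16]  -> 2 point(s)
  x = 9: RHS = 13, y in [8, 9]  -> 2 point(s)
  x = 10: RHS = 15, y in [7, 10]  -> 2 point(s)
  x = 11: RHS = 9, y in [3, 14]  -> 2 point(s)
  x = 12: RHS = 1, y in [1, 16]  -> 2 point(s)
  x = 15: RHS = 8, y in [5, 12]  -> 2 point(s)
  x = 16: RHS = 1, y in [1, 16]  -> 2 point(s)
Affine points: 22. Add the point at infinity: total = 23.

#E(F_17) = 23


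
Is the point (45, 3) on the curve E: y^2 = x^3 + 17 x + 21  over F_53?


Check whether y^2 = x^3 + 17 x + 21 (mod 53) for (x, y) = (45, 3).
LHS: y^2 = 3^2 mod 53 = 9
RHS: x^3 + 17 x + 21 = 45^3 + 17*45 + 21 mod 53 = 9
LHS = RHS

Yes, on the curve


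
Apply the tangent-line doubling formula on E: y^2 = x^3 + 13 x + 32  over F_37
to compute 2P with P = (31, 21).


Doubling: s = (3 x1^2 + a) / (2 y1)
s = (3*31^2 + 13) / (2*21) mod 37 = 2
x3 = s^2 - 2 x1 mod 37 = 2^2 - 2*31 = 16
y3 = s (x1 - x3) - y1 mod 37 = 2 * (31 - 16) - 21 = 9

2P = (16, 9)


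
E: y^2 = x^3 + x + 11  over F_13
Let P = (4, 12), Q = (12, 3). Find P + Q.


P != Q, so use the chord formula.
s = (y2 - y1) / (x2 - x1) = (4) / (8) mod 13 = 7
x3 = s^2 - x1 - x2 mod 13 = 7^2 - 4 - 12 = 7
y3 = s (x1 - x3) - y1 mod 13 = 7 * (4 - 7) - 12 = 6

P + Q = (7, 6)


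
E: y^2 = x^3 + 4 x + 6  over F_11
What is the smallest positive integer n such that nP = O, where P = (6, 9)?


Compute successive multiples of P until we hit O:
  1P = (6, 9)
  2P = (2, 0)
  3P = (6, 2)
  4P = O

ord(P) = 4


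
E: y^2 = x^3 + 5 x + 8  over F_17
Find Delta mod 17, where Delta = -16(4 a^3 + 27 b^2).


4 a^3 + 27 b^2 = 4*5^3 + 27*8^2 = 500 + 1728 = 2228
Delta = -16 * (2228) = -35648
Delta mod 17 = 1

Delta = 1 (mod 17)


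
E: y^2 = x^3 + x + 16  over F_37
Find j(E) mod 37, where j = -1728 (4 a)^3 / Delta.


Delta = -16(4 a^3 + 27 b^2) mod 37 = 11
-1728 * (4 a)^3 = -1728 * (4*1)^3 mod 37 = 1
j = 1 * 11^(-1) mod 37 = 27

j = 27 (mod 37)


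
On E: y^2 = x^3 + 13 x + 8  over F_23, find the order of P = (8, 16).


Compute successive multiples of P until we hit O:
  1P = (8, 16)
  2P = (15, 6)
  3P = (18, 18)
  4P = (9, 16)
  5P = (6, 7)
  6P = (12, 12)
  7P = (4, 3)
  8P = (0, 10)
  ... (continuing to 21P)
  21P = O

ord(P) = 21


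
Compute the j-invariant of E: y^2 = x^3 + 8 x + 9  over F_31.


Delta = -16(4 a^3 + 27 b^2) mod 31 = 6
-1728 * (4 a)^3 = -1728 * (4*8)^3 mod 31 = 8
j = 8 * 6^(-1) mod 31 = 22

j = 22 (mod 31)


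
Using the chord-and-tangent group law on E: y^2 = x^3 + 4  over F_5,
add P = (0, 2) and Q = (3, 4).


P != Q, so use the chord formula.
s = (y2 - y1) / (x2 - x1) = (2) / (3) mod 5 = 4
x3 = s^2 - x1 - x2 mod 5 = 4^2 - 0 - 3 = 3
y3 = s (x1 - x3) - y1 mod 5 = 4 * (0 - 3) - 2 = 1

P + Q = (3, 1)


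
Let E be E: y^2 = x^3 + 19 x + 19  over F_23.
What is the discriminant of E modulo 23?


4 a^3 + 27 b^2 = 4*19^3 + 27*19^2 = 27436 + 9747 = 37183
Delta = -16 * (37183) = -594928
Delta mod 23 = 13

Delta = 13 (mod 23)


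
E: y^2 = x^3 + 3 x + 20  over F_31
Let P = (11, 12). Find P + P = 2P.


Doubling: s = (3 x1^2 + a) / (2 y1)
s = (3*11^2 + 3) / (2*12) mod 31 = 23
x3 = s^2 - 2 x1 mod 31 = 23^2 - 2*11 = 11
y3 = s (x1 - x3) - y1 mod 31 = 23 * (11 - 11) - 12 = 19

2P = (11, 19)


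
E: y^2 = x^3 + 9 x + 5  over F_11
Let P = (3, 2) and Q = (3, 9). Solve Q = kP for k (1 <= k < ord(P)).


Enumerate multiples of P until we hit Q = (3, 9):
  1P = (3, 2)
  2P = (9, 10)
  3P = (2, 3)
  4P = (7, 2)
  5P = (1, 9)
  6P = (0, 4)
  7P = (6, 0)
  8P = (0, 7)
  9P = (1, 2)
  10P = (7, 9)
  11P = (2, 8)
  12P = (9, 1)
  13P = (3, 9)
Match found at i = 13.

k = 13


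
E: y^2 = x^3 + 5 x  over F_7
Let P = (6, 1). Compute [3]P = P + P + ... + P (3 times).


k = 3 = 11_2 (binary, LSB first: 11)
Double-and-add from P = (6, 1):
  bit 0 = 1: acc = O + (6, 1) = (6, 1)
  bit 1 = 1: acc = (6, 1) + (4, 0) = (6, 6)

3P = (6, 6)


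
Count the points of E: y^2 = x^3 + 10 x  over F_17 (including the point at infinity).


For each x in F_17, count y with y^2 = x^3 + 10 x + 0 mod 17:
  x = 0: RHS = 0, y in [0]  -> 1 point(s)
  x = 4: RHS = 2, y in [6, 11]  -> 2 point(s)
  x = 6: RHS = 4, y in [2, 15]  -> 2 point(s)
  x = 11: RHS = 13, y in [8, 9]  -> 2 point(s)
  x = 13: RHS = 15, y in [7, 10]  -> 2 point(s)
Affine points: 9. Add the point at infinity: total = 10.

#E(F_17) = 10


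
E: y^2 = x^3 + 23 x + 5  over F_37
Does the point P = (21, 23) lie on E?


Check whether y^2 = x^3 + 23 x + 5 (mod 37) for (x, y) = (21, 23).
LHS: y^2 = 23^2 mod 37 = 11
RHS: x^3 + 23 x + 5 = 21^3 + 23*21 + 5 mod 37 = 18
LHS != RHS

No, not on the curve


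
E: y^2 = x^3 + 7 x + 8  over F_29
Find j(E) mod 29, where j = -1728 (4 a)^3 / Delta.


Delta = -16(4 a^3 + 27 b^2) mod 29 = 19
-1728 * (4 a)^3 = -1728 * (4*7)^3 mod 29 = 17
j = 17 * 19^(-1) mod 29 = 7

j = 7 (mod 29)


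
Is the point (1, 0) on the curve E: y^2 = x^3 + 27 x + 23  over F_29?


Check whether y^2 = x^3 + 27 x + 23 (mod 29) for (x, y) = (1, 0).
LHS: y^2 = 0^2 mod 29 = 0
RHS: x^3 + 27 x + 23 = 1^3 + 27*1 + 23 mod 29 = 22
LHS != RHS

No, not on the curve


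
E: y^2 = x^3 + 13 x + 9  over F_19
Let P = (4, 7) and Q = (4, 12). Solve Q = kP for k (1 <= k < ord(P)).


Enumerate multiples of P until we hit Q = (4, 12):
  1P = (4, 7)
  2P = (1, 2)
  3P = (2, 9)
  4P = (14, 3)
  5P = (8, 6)
  6P = (13, 0)
  7P = (8, 13)
  8P = (14, 16)
  9P = (2, 10)
  10P = (1, 17)
  11P = (4, 12)
Match found at i = 11.

k = 11


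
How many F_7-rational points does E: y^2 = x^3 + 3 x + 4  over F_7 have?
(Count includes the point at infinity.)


For each x in F_7, count y with y^2 = x^3 + 3 x + 4 mod 7:
  x = 0: RHS = 4, y in [2, 5]  -> 2 point(s)
  x = 1: RHS = 1, y in [1, 6]  -> 2 point(s)
  x = 2: RHS = 4, y in [2, 5]  -> 2 point(s)
  x = 5: RHS = 4, y in [2, 5]  -> 2 point(s)
  x = 6: RHS = 0, y in [0]  -> 1 point(s)
Affine points: 9. Add the point at infinity: total = 10.

#E(F_7) = 10


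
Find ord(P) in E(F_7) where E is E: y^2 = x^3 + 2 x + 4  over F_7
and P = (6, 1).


Compute successive multiples of P until we hit O:
  1P = (6, 1)
  2P = (3, 3)
  3P = (0, 2)
  4P = (2, 3)
  5P = (1, 0)
  6P = (2, 4)
  7P = (0, 5)
  8P = (3, 4)
  ... (continuing to 10P)
  10P = O

ord(P) = 10


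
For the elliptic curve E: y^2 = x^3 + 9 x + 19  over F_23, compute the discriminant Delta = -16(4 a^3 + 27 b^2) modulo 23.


4 a^3 + 27 b^2 = 4*9^3 + 27*19^2 = 2916 + 9747 = 12663
Delta = -16 * (12663) = -202608
Delta mod 23 = 22

Delta = 22 (mod 23)


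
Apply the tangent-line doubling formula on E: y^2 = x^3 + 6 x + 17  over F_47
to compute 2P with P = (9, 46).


Doubling: s = (3 x1^2 + a) / (2 y1)
s = (3*9^2 + 6) / (2*46) mod 47 = 40
x3 = s^2 - 2 x1 mod 47 = 40^2 - 2*9 = 31
y3 = s (x1 - x3) - y1 mod 47 = 40 * (9 - 31) - 46 = 14

2P = (31, 14)


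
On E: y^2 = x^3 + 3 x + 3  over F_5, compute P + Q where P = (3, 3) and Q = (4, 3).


P != Q, so use the chord formula.
s = (y2 - y1) / (x2 - x1) = (0) / (1) mod 5 = 0
x3 = s^2 - x1 - x2 mod 5 = 0^2 - 3 - 4 = 3
y3 = s (x1 - x3) - y1 mod 5 = 0 * (3 - 3) - 3 = 2

P + Q = (3, 2)


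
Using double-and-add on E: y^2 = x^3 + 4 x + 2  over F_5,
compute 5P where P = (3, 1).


k = 5 = 101_2 (binary, LSB first: 101)
Double-and-add from P = (3, 1):
  bit 0 = 1: acc = O + (3, 1) = (3, 1)
  bit 1 = 0: acc unchanged = (3, 1)
  bit 2 = 1: acc = (3, 1) + (3, 1) = (3, 4)

5P = (3, 4)


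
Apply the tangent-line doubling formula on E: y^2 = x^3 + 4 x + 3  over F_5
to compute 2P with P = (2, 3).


Doubling: s = (3 x1^2 + a) / (2 y1)
s = (3*2^2 + 4) / (2*3) mod 5 = 1
x3 = s^2 - 2 x1 mod 5 = 1^2 - 2*2 = 2
y3 = s (x1 - x3) - y1 mod 5 = 1 * (2 - 2) - 3 = 2

2P = (2, 2)


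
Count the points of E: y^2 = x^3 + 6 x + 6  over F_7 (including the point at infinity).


For each x in F_7, count y with y^2 = x^3 + 6 x + 6 mod 7:
  x = 3: RHS = 2, y in [3, 4]  -> 2 point(s)
  x = 5: RHS = 0, y in [0]  -> 1 point(s)
Affine points: 3. Add the point at infinity: total = 4.

#E(F_7) = 4


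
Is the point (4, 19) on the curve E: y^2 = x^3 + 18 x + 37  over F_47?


Check whether y^2 = x^3 + 18 x + 37 (mod 47) for (x, y) = (4, 19).
LHS: y^2 = 19^2 mod 47 = 32
RHS: x^3 + 18 x + 37 = 4^3 + 18*4 + 37 mod 47 = 32
LHS = RHS

Yes, on the curve


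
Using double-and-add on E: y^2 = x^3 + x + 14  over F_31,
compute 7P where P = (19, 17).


k = 7 = 111_2 (binary, LSB first: 111)
Double-and-add from P = (19, 17):
  bit 0 = 1: acc = O + (19, 17) = (19, 17)
  bit 1 = 1: acc = (19, 17) + (0, 18) = (26, 16)
  bit 2 = 1: acc = (26, 16) + (5, 12) = (20, 25)

7P = (20, 25)


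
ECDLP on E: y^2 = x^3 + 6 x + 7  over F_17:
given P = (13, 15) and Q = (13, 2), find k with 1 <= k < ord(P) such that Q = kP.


Enumerate multiples of P until we hit Q = (13, 2):
  1P = (13, 15)
  2P = (16, 0)
  3P = (13, 2)
Match found at i = 3.

k = 3


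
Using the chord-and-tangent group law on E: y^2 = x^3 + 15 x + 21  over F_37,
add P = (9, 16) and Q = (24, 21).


P != Q, so use the chord formula.
s = (y2 - y1) / (x2 - x1) = (5) / (15) mod 37 = 25
x3 = s^2 - x1 - x2 mod 37 = 25^2 - 9 - 24 = 0
y3 = s (x1 - x3) - y1 mod 37 = 25 * (9 - 0) - 16 = 24

P + Q = (0, 24)


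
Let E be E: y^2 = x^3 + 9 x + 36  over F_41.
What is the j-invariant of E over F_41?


Delta = -16(4 a^3 + 27 b^2) mod 41 = 26
-1728 * (4 a)^3 = -1728 * (4*9)^3 mod 41 = 12
j = 12 * 26^(-1) mod 41 = 32

j = 32 (mod 41)


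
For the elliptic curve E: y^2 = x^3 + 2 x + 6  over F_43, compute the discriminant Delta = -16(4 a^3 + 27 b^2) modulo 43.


4 a^3 + 27 b^2 = 4*2^3 + 27*6^2 = 32 + 972 = 1004
Delta = -16 * (1004) = -16064
Delta mod 43 = 18

Delta = 18 (mod 43)


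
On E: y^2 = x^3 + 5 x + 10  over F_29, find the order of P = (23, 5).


Compute successive multiples of P until we hit O:
  1P = (23, 5)
  2P = (6, 16)
  3P = (24, 11)
  4P = (18, 25)
  5P = (4, 6)
  6P = (11, 2)
  7P = (15, 26)
  8P = (21, 26)
  ... (continuing to 38P)
  38P = O

ord(P) = 38


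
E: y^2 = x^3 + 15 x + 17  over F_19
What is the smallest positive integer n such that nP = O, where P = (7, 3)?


Compute successive multiples of P until we hit O:
  1P = (7, 3)
  2P = (12, 14)
  3P = (17, 13)
  4P = (15, 8)
  5P = (6, 0)
  6P = (15, 11)
  7P = (17, 6)
  8P = (12, 5)
  ... (continuing to 10P)
  10P = O

ord(P) = 10


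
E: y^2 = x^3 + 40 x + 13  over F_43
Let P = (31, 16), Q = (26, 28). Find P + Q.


P != Q, so use the chord formula.
s = (y2 - y1) / (x2 - x1) = (12) / (38) mod 43 = 32
x3 = s^2 - x1 - x2 mod 43 = 32^2 - 31 - 26 = 21
y3 = s (x1 - x3) - y1 mod 43 = 32 * (31 - 21) - 16 = 3

P + Q = (21, 3)


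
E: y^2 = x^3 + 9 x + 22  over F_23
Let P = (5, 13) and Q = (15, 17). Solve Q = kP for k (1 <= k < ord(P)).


Enumerate multiples of P until we hit Q = (15, 17):
  1P = (5, 13)
  2P = (15, 6)
  3P = (12, 8)
  4P = (22, 9)
  5P = (22, 14)
  6P = (12, 15)
  7P = (15, 17)
Match found at i = 7.

k = 7


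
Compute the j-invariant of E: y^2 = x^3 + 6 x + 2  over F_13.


Delta = -16(4 a^3 + 27 b^2) mod 13 = 9
-1728 * (4 a)^3 = -1728 * (4*6)^3 mod 13 = 5
j = 5 * 9^(-1) mod 13 = 2

j = 2 (mod 13)


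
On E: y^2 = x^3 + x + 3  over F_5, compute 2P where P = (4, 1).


Doubling: s = (3 x1^2 + a) / (2 y1)
s = (3*4^2 + 1) / (2*1) mod 5 = 2
x3 = s^2 - 2 x1 mod 5 = 2^2 - 2*4 = 1
y3 = s (x1 - x3) - y1 mod 5 = 2 * (4 - 1) - 1 = 0

2P = (1, 0)


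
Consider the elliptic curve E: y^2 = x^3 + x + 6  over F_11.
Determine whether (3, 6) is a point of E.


Check whether y^2 = x^3 + 1 x + 6 (mod 11) for (x, y) = (3, 6).
LHS: y^2 = 6^2 mod 11 = 3
RHS: x^3 + 1 x + 6 = 3^3 + 1*3 + 6 mod 11 = 3
LHS = RHS

Yes, on the curve


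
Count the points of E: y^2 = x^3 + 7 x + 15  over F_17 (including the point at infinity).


For each x in F_17, count y with y^2 = x^3 + 7 x + 15 mod 17:
  x = 0: RHS = 15, y in [7, 10]  -> 2 point(s)
  x = 6: RHS = 1, y in [1, 16]  -> 2 point(s)
  x = 7: RHS = 16, y in [4, 13]  -> 2 point(s)
  x = 9: RHS = 8, y in [5, 12]  -> 2 point(s)
  x = 12: RHS = 8, y in [5, 12]  -> 2 point(s)
  x = 13: RHS = 8, y in [5, 12]  -> 2 point(s)
  x = 14: RHS = 1, y in [1, 16]  -> 2 point(s)
Affine points: 14. Add the point at infinity: total = 15.

#E(F_17) = 15


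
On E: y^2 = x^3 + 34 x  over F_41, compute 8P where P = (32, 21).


k = 8 = 1000_2 (binary, LSB first: 0001)
Double-and-add from P = (32, 21):
  bit 0 = 0: acc unchanged = O
  bit 1 = 0: acc unchanged = O
  bit 2 = 0: acc unchanged = O
  bit 3 = 1: acc = O + (5, 7) = (5, 7)

8P = (5, 7)


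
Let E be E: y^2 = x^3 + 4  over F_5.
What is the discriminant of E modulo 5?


4 a^3 + 27 b^2 = 4*0^3 + 27*4^2 = 0 + 432 = 432
Delta = -16 * (432) = -6912
Delta mod 5 = 3

Delta = 3 (mod 5)


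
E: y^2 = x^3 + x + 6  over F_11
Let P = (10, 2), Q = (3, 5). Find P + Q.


P != Q, so use the chord formula.
s = (y2 - y1) / (x2 - x1) = (3) / (4) mod 11 = 9
x3 = s^2 - x1 - x2 mod 11 = 9^2 - 10 - 3 = 2
y3 = s (x1 - x3) - y1 mod 11 = 9 * (10 - 2) - 2 = 4

P + Q = (2, 4)


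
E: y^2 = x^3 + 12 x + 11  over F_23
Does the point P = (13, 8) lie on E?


Check whether y^2 = x^3 + 12 x + 11 (mod 23) for (x, y) = (13, 8).
LHS: y^2 = 8^2 mod 23 = 18
RHS: x^3 + 12 x + 11 = 13^3 + 12*13 + 11 mod 23 = 18
LHS = RHS

Yes, on the curve


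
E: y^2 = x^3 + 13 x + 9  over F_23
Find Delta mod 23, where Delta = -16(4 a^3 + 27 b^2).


4 a^3 + 27 b^2 = 4*13^3 + 27*9^2 = 8788 + 2187 = 10975
Delta = -16 * (10975) = -175600
Delta mod 23 = 5

Delta = 5 (mod 23)


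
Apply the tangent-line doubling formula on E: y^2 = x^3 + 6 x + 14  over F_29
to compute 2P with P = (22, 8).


Doubling: s = (3 x1^2 + a) / (2 y1)
s = (3*22^2 + 6) / (2*8) mod 29 = 15
x3 = s^2 - 2 x1 mod 29 = 15^2 - 2*22 = 7
y3 = s (x1 - x3) - y1 mod 29 = 15 * (22 - 7) - 8 = 14

2P = (7, 14)


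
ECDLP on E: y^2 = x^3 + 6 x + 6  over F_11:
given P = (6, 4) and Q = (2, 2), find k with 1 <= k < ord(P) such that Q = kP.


Enumerate multiples of P until we hit Q = (2, 2):
  1P = (6, 4)
  2P = (2, 9)
  3P = (8, 4)
  4P = (8, 7)
  5P = (2, 2)
Match found at i = 5.

k = 5


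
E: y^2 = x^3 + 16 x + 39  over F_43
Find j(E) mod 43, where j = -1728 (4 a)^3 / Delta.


Delta = -16(4 a^3 + 27 b^2) mod 43 = 38
-1728 * (4 a)^3 = -1728 * (4*16)^3 mod 43 = 1
j = 1 * 38^(-1) mod 43 = 17

j = 17 (mod 43)


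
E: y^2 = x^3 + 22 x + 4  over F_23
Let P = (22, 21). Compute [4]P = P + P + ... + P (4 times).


k = 4 = 100_2 (binary, LSB first: 001)
Double-and-add from P = (22, 21):
  bit 0 = 0: acc unchanged = O
  bit 1 = 0: acc unchanged = O
  bit 2 = 1: acc = O + (16, 6) = (16, 6)

4P = (16, 6)


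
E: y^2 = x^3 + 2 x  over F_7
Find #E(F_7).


For each x in F_7, count y with y^2 = x^3 + 2 x + 0 mod 7:
  x = 0: RHS = 0, y in [0]  -> 1 point(s)
  x = 4: RHS = 2, y in [3, 4]  -> 2 point(s)
  x = 5: RHS = 2, y in [3, 4]  -> 2 point(s)
  x = 6: RHS = 4, y in [2, 5]  -> 2 point(s)
Affine points: 7. Add the point at infinity: total = 8.

#E(F_7) = 8


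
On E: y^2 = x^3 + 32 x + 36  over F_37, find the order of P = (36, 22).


Compute successive multiples of P until we hit O:
  1P = (36, 22)
  2P = (27, 23)
  3P = (27, 14)
  4P = (36, 15)
  5P = O

ord(P) = 5


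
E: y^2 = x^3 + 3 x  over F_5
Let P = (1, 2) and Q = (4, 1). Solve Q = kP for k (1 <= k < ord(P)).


Enumerate multiples of P until we hit Q = (4, 1):
  1P = (1, 2)
  2P = (4, 1)
Match found at i = 2.

k = 2


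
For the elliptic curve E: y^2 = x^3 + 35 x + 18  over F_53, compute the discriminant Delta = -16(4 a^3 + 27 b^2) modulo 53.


4 a^3 + 27 b^2 = 4*35^3 + 27*18^2 = 171500 + 8748 = 180248
Delta = -16 * (180248) = -2883968
Delta mod 53 = 27

Delta = 27 (mod 53)


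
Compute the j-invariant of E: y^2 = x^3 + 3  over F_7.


Delta = -16(4 a^3 + 27 b^2) mod 7 = 4
-1728 * (4 a)^3 = -1728 * (4*0)^3 mod 7 = 0
j = 0 * 4^(-1) mod 7 = 0

j = 0 (mod 7)


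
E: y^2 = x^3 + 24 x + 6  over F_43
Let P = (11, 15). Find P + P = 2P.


Doubling: s = (3 x1^2 + a) / (2 y1)
s = (3*11^2 + 24) / (2*15) mod 43 = 0
x3 = s^2 - 2 x1 mod 43 = 0^2 - 2*11 = 21
y3 = s (x1 - x3) - y1 mod 43 = 0 * (11 - 21) - 15 = 28

2P = (21, 28)


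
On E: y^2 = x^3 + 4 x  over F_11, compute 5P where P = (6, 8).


k = 5 = 101_2 (binary, LSB first: 101)
Double-and-add from P = (6, 8):
  bit 0 = 1: acc = O + (6, 8) = (6, 8)
  bit 1 = 0: acc unchanged = (6, 8)
  bit 2 = 1: acc = (6, 8) + (1, 7) = (8, 7)

5P = (8, 7)


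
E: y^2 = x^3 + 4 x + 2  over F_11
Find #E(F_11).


For each x in F_11, count y with y^2 = x^3 + 4 x + 2 mod 11:
  x = 4: RHS = 5, y in [4, 7]  -> 2 point(s)
  x = 5: RHS = 4, y in [2, 9]  -> 2 point(s)
  x = 6: RHS = 0, y in [0]  -> 1 point(s)
Affine points: 5. Add the point at infinity: total = 6.

#E(F_11) = 6


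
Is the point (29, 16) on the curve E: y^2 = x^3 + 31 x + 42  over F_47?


Check whether y^2 = x^3 + 31 x + 42 (mod 47) for (x, y) = (29, 16).
LHS: y^2 = 16^2 mod 47 = 21
RHS: x^3 + 31 x + 42 = 29^3 + 31*29 + 42 mod 47 = 44
LHS != RHS

No, not on the curve


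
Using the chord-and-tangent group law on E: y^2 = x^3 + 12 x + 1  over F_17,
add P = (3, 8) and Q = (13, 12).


P != Q, so use the chord formula.
s = (y2 - y1) / (x2 - x1) = (4) / (10) mod 17 = 14
x3 = s^2 - x1 - x2 mod 17 = 14^2 - 3 - 13 = 10
y3 = s (x1 - x3) - y1 mod 17 = 14 * (3 - 10) - 8 = 13

P + Q = (10, 13)


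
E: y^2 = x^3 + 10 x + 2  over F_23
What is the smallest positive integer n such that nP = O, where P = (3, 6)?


Compute successive multiples of P until we hit O:
  1P = (3, 6)
  2P = (19, 6)
  3P = (1, 17)
  4P = (9, 4)
  5P = (6, 18)
  6P = (7, 1)
  7P = (16, 16)
  8P = (5, 19)
  ... (continuing to 25P)
  25P = O

ord(P) = 25


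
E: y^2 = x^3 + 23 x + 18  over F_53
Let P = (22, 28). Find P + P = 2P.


Doubling: s = (3 x1^2 + a) / (2 y1)
s = (3*22^2 + 23) / (2*28) mod 53 = 50
x3 = s^2 - 2 x1 mod 53 = 50^2 - 2*22 = 18
y3 = s (x1 - x3) - y1 mod 53 = 50 * (22 - 18) - 28 = 13

2P = (18, 13)


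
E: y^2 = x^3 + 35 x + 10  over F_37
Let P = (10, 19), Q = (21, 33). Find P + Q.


P != Q, so use the chord formula.
s = (y2 - y1) / (x2 - x1) = (14) / (11) mod 37 = 8
x3 = s^2 - x1 - x2 mod 37 = 8^2 - 10 - 21 = 33
y3 = s (x1 - x3) - y1 mod 37 = 8 * (10 - 33) - 19 = 19

P + Q = (33, 19)


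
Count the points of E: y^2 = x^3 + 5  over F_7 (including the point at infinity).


For each x in F_7, count y with y^2 = x^3 + 0 x + 5 mod 7:
  x = 3: RHS = 4, y in [2, 5]  -> 2 point(s)
  x = 5: RHS = 4, y in [2, 5]  -> 2 point(s)
  x = 6: RHS = 4, y in [2, 5]  -> 2 point(s)
Affine points: 6. Add the point at infinity: total = 7.

#E(F_7) = 7


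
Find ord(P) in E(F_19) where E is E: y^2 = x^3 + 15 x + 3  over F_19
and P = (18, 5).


Compute successive multiples of P until we hit O:
  1P = (18, 5)
  2P = (6, 9)
  3P = (12, 12)
  4P = (12, 7)
  5P = (6, 10)
  6P = (18, 14)
  7P = O

ord(P) = 7


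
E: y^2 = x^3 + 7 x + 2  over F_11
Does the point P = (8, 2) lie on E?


Check whether y^2 = x^3 + 7 x + 2 (mod 11) for (x, y) = (8, 2).
LHS: y^2 = 2^2 mod 11 = 4
RHS: x^3 + 7 x + 2 = 8^3 + 7*8 + 2 mod 11 = 9
LHS != RHS

No, not on the curve


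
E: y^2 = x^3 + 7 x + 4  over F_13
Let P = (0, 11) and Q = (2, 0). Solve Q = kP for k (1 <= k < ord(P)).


Enumerate multiples of P until we hit Q = (2, 0):
  1P = (0, 11)
  2P = (12, 10)
  3P = (2, 0)
Match found at i = 3.

k = 3


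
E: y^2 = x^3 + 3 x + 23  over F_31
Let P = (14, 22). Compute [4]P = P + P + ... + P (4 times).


k = 4 = 100_2 (binary, LSB first: 001)
Double-and-add from P = (14, 22):
  bit 0 = 0: acc unchanged = O
  bit 1 = 0: acc unchanged = O
  bit 2 = 1: acc = O + (29, 28) = (29, 28)

4P = (29, 28)


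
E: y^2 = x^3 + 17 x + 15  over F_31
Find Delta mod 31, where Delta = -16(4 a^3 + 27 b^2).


4 a^3 + 27 b^2 = 4*17^3 + 27*15^2 = 19652 + 6075 = 25727
Delta = -16 * (25727) = -411632
Delta mod 31 = 17

Delta = 17 (mod 31)


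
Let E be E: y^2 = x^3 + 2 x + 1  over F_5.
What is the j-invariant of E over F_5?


Delta = -16(4 a^3 + 27 b^2) mod 5 = 1
-1728 * (4 a)^3 = -1728 * (4*2)^3 mod 5 = 4
j = 4 * 1^(-1) mod 5 = 4

j = 4 (mod 5)


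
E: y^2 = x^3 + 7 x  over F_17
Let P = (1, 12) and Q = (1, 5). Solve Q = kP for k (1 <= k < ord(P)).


Enumerate multiples of P until we hit Q = (1, 5):
  1P = (1, 12)
  2P = (16, 3)
  3P = (16, 14)
  4P = (1, 5)
Match found at i = 4.

k = 4


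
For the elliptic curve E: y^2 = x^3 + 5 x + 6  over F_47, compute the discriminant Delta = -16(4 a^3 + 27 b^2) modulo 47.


4 a^3 + 27 b^2 = 4*5^3 + 27*6^2 = 500 + 972 = 1472
Delta = -16 * (1472) = -23552
Delta mod 47 = 42

Delta = 42 (mod 47)


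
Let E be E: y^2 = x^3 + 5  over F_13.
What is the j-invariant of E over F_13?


Delta = -16(4 a^3 + 27 b^2) mod 13 = 3
-1728 * (4 a)^3 = -1728 * (4*0)^3 mod 13 = 0
j = 0 * 3^(-1) mod 13 = 0

j = 0 (mod 13)


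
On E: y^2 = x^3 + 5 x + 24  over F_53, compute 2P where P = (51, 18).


Doubling: s = (3 x1^2 + a) / (2 y1)
s = (3*51^2 + 5) / (2*18) mod 53 = 52
x3 = s^2 - 2 x1 mod 53 = 52^2 - 2*51 = 5
y3 = s (x1 - x3) - y1 mod 53 = 52 * (51 - 5) - 18 = 42

2P = (5, 42)


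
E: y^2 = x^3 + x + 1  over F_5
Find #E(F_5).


For each x in F_5, count y with y^2 = x^3 + 1 x + 1 mod 5:
  x = 0: RHS = 1, y in [1, 4]  -> 2 point(s)
  x = 2: RHS = 1, y in [1, 4]  -> 2 point(s)
  x = 3: RHS = 1, y in [1, 4]  -> 2 point(s)
  x = 4: RHS = 4, y in [2, 3]  -> 2 point(s)
Affine points: 8. Add the point at infinity: total = 9.

#E(F_5) = 9


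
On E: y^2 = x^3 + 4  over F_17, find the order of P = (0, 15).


Compute successive multiples of P until we hit O:
  1P = (0, 15)
  2P = (0, 2)
  3P = O

ord(P) = 3


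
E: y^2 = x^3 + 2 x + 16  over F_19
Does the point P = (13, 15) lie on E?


Check whether y^2 = x^3 + 2 x + 16 (mod 19) for (x, y) = (13, 15).
LHS: y^2 = 15^2 mod 19 = 16
RHS: x^3 + 2 x + 16 = 13^3 + 2*13 + 16 mod 19 = 16
LHS = RHS

Yes, on the curve


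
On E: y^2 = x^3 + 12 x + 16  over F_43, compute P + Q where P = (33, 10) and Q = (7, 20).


P != Q, so use the chord formula.
s = (y2 - y1) / (x2 - x1) = (10) / (17) mod 43 = 36
x3 = s^2 - x1 - x2 mod 43 = 36^2 - 33 - 7 = 9
y3 = s (x1 - x3) - y1 mod 43 = 36 * (33 - 9) - 10 = 37

P + Q = (9, 37)


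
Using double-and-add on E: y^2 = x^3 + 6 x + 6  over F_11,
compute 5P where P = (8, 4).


k = 5 = 101_2 (binary, LSB first: 101)
Double-and-add from P = (8, 4):
  bit 0 = 1: acc = O + (8, 4) = (8, 4)
  bit 1 = 0: acc unchanged = (8, 4)
  bit 2 = 1: acc = (8, 4) + (2, 2) = (6, 4)

5P = (6, 4)


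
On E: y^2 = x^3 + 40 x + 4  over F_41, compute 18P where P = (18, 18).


k = 18 = 10010_2 (binary, LSB first: 01001)
Double-and-add from P = (18, 18):
  bit 0 = 0: acc unchanged = O
  bit 1 = 1: acc = O + (38, 12) = (38, 12)
  bit 2 = 0: acc unchanged = (38, 12)
  bit 3 = 0: acc unchanged = (38, 12)
  bit 4 = 1: acc = (38, 12) + (40, 39) = (12, 11)

18P = (12, 11)


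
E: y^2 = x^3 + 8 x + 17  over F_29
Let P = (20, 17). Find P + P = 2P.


Doubling: s = (3 x1^2 + a) / (2 y1)
s = (3*20^2 + 8) / (2*17) mod 29 = 27
x3 = s^2 - 2 x1 mod 29 = 27^2 - 2*20 = 22
y3 = s (x1 - x3) - y1 mod 29 = 27 * (20 - 22) - 17 = 16

2P = (22, 16)


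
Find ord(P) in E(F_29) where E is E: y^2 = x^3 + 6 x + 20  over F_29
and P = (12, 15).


Compute successive multiples of P until we hit O:
  1P = (12, 15)
  2P = (14, 8)
  3P = (8, 0)
  4P = (14, 21)
  5P = (12, 14)
  6P = O

ord(P) = 6


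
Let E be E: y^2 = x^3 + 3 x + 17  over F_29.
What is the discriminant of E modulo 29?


4 a^3 + 27 b^2 = 4*3^3 + 27*17^2 = 108 + 7803 = 7911
Delta = -16 * (7911) = -126576
Delta mod 29 = 9

Delta = 9 (mod 29)


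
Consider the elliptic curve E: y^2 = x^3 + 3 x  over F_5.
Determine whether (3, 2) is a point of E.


Check whether y^2 = x^3 + 3 x + 0 (mod 5) for (x, y) = (3, 2).
LHS: y^2 = 2^2 mod 5 = 4
RHS: x^3 + 3 x + 0 = 3^3 + 3*3 + 0 mod 5 = 1
LHS != RHS

No, not on the curve
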